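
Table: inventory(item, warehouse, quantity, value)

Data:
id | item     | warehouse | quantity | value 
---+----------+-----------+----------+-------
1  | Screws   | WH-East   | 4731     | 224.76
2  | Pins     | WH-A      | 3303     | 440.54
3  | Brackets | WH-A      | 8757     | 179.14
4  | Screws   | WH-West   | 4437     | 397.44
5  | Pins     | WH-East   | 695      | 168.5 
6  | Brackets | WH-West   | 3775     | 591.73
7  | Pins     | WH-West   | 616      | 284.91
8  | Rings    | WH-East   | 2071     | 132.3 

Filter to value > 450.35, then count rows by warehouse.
SELECT warehouse, COUNT(*)
FROM inventory
WHERE value > 450.35
GROUP BY warehouse

Note: WHERE filters rows before grouping.

Result:
  WH-West: 1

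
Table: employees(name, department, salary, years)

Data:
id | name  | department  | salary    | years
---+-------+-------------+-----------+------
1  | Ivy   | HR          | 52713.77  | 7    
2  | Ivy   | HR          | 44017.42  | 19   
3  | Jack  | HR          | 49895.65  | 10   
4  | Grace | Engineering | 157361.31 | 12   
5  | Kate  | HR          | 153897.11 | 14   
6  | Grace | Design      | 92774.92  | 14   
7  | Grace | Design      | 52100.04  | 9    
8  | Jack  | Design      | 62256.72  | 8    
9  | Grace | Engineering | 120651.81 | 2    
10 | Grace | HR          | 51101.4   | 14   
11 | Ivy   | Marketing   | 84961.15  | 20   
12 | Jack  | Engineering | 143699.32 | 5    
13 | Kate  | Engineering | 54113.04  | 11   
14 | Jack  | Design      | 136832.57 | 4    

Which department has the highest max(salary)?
SELECT department, MAX(salary) as val
FROM employees
GROUP BY department
ORDER BY val DESC
LIMIT 1

Result: Engineering with max(salary) = 157361.31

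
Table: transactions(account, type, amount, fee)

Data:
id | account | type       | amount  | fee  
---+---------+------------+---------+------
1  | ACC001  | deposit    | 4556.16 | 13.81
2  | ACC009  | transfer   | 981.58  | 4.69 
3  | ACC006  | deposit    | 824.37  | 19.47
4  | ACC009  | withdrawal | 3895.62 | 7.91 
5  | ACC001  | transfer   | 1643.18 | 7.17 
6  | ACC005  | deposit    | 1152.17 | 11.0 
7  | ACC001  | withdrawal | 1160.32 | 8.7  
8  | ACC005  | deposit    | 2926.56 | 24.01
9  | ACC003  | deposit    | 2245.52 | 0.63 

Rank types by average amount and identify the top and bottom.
SELECT type, AVG(amount)
FROM transactions
GROUP BY type
ORDER BY AVG(amount)

All groups:
  transfer: 1312.38
  deposit: 2340.96
  withdrawal: 2527.97

Highest: withdrawal (2527.97)
Lowest: transfer (1312.38)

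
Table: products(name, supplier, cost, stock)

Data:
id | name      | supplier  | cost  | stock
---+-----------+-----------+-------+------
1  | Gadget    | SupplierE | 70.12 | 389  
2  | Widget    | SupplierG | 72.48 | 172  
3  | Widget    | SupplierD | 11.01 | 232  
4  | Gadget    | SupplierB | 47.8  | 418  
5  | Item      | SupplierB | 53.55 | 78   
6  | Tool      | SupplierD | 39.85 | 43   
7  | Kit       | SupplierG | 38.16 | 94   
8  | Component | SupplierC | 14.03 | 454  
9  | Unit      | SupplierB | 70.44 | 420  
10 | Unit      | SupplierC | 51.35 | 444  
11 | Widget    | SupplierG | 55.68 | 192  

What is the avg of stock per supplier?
SELECT supplier, AVG(stock) as result
FROM products
GROUP BY supplier

Result:
  SupplierB: 305.33
  SupplierC: 449.00
  SupplierD: 137.50
  SupplierE: 389.00
  SupplierG: 152.67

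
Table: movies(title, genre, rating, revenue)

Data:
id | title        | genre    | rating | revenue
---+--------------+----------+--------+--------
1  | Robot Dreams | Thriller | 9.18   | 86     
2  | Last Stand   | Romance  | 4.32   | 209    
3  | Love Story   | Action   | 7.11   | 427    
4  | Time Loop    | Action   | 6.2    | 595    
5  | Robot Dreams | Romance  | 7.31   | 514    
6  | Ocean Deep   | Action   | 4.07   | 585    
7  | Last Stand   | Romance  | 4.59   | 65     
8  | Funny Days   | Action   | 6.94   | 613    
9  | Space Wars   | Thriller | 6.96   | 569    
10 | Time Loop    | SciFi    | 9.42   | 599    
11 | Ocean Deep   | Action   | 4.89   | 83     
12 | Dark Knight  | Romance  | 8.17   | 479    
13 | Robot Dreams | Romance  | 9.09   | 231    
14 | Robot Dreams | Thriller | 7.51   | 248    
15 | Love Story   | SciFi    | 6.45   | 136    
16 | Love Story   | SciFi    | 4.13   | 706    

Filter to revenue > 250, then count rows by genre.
SELECT genre, COUNT(*)
FROM movies
WHERE revenue > 250
GROUP BY genre

Note: WHERE filters rows before grouping.

Result:
  Action: 4
  Romance: 2
  SciFi: 2
  Thriller: 1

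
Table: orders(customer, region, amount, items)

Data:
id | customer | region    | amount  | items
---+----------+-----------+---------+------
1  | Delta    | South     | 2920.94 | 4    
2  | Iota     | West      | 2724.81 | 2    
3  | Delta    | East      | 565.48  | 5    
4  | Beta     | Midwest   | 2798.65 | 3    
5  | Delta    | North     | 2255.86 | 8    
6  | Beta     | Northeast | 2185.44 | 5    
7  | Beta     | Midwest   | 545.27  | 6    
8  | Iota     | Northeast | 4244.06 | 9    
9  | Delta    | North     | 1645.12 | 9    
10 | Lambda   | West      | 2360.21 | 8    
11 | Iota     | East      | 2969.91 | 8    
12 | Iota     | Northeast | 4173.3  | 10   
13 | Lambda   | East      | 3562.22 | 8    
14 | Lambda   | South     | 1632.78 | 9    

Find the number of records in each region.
SELECT region, COUNT(*) as count
FROM orders
GROUP BY region

Result:
  East: 3
  Midwest: 2
  North: 2
  Northeast: 3
  South: 2
  West: 2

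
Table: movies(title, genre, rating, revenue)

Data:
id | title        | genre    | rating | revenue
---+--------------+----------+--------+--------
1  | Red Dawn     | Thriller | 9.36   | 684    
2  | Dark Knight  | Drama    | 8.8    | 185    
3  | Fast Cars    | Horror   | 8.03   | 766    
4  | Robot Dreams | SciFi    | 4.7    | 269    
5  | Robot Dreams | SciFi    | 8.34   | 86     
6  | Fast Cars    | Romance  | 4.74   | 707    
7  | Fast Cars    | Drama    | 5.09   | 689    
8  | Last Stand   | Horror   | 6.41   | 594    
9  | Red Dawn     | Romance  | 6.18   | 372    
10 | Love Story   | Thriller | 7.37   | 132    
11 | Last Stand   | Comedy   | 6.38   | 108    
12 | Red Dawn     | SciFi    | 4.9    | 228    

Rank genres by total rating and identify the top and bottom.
SELECT genre, SUM(rating)
FROM movies
GROUP BY genre
ORDER BY SUM(rating)

All groups:
  Comedy: 6.38
  Romance: 10.92
  Drama: 13.89
  Horror: 14.44
  Thriller: 16.73
  SciFi: 17.94

Highest: SciFi (17.94)
Lowest: Comedy (6.38)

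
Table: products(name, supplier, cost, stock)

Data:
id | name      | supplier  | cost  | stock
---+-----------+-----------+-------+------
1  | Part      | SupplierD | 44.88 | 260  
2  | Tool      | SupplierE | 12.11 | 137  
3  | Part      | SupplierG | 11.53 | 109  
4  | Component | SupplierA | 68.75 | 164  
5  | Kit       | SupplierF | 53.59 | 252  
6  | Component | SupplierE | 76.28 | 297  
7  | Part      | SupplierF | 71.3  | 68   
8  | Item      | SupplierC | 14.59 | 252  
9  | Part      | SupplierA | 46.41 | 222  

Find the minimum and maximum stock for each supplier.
SELECT supplier, MIN(stock), MAX(stock)
FROM products
GROUP BY supplier

Result:
  SupplierA: min=164, max=222
  SupplierC: min=252, max=252
  SupplierD: min=260, max=260
  SupplierE: min=137, max=297
  SupplierF: min=68, max=252
  SupplierG: min=109, max=109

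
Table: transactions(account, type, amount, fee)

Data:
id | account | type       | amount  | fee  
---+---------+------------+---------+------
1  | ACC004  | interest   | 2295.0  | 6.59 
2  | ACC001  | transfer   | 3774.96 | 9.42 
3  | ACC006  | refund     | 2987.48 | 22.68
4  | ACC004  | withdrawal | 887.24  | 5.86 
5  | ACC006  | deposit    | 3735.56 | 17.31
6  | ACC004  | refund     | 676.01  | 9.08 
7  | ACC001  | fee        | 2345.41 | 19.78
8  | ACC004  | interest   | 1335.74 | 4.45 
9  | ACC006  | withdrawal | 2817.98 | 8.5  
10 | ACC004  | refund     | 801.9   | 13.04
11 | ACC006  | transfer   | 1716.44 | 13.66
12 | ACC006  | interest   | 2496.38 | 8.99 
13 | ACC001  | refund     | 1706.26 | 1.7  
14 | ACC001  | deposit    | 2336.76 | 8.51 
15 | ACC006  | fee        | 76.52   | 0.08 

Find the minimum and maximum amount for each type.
SELECT type, MIN(amount), MAX(amount)
FROM transactions
GROUP BY type

Result:
  deposit: min=2336.76, max=3735.56
  fee: min=76.52, max=2345.41
  interest: min=1335.74, max=2496.38
  refund: min=676.01, max=2987.48
  transfer: min=1716.44, max=3774.96
  withdrawal: min=887.24, max=2817.98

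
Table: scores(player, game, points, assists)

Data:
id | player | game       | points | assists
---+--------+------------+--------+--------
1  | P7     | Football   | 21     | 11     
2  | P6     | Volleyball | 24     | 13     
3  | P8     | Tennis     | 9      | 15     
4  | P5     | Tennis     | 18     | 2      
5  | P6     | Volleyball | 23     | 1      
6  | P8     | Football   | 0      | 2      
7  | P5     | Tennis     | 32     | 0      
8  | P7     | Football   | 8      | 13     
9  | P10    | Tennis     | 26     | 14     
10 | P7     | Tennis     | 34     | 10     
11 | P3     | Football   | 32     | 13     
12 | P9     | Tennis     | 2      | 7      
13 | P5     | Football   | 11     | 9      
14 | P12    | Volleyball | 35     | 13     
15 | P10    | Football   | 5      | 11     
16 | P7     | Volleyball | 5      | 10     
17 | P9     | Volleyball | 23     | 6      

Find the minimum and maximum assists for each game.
SELECT game, MIN(assists), MAX(assists)
FROM scores
GROUP BY game

Result:
  Football: min=2, max=13
  Tennis: min=0, max=15
  Volleyball: min=1, max=13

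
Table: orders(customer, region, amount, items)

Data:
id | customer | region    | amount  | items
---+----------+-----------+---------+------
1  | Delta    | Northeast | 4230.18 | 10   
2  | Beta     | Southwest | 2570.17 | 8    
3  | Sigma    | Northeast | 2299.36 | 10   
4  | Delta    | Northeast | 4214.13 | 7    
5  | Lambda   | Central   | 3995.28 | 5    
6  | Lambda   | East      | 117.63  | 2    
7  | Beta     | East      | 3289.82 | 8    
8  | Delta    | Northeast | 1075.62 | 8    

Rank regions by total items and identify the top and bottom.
SELECT region, SUM(items)
FROM orders
GROUP BY region
ORDER BY SUM(items)

All groups:
  Central: 5
  Southwest: 8
  East: 10
  Northeast: 35

Highest: Northeast (35)
Lowest: Central (5)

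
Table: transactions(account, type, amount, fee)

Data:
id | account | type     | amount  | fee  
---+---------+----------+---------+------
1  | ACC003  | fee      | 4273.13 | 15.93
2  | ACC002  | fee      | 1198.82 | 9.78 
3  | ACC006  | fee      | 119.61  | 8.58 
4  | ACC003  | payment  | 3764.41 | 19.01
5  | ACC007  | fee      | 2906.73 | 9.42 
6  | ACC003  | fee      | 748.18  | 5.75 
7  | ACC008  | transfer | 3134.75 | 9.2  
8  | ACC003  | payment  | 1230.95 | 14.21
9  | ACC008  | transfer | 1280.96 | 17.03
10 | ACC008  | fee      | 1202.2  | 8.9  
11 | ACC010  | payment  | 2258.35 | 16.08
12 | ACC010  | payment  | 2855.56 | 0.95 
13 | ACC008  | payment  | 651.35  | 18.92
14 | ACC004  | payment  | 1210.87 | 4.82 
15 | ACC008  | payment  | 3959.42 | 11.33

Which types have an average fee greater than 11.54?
SELECT type, AVG(fee)
FROM transactions
GROUP BY type
HAVING AVG(fee) > 11.54

Result:
  payment: avg=12.19
  transfer: avg=13.12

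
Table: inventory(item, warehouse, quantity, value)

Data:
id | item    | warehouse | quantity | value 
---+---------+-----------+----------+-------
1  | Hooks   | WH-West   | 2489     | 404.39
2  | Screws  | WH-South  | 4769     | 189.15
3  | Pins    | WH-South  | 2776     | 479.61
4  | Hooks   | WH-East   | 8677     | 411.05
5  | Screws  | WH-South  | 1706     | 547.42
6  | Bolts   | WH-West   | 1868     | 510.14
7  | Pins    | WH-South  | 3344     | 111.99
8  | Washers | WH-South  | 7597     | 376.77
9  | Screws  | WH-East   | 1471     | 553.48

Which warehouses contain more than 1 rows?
SELECT warehouse, COUNT(*) as cnt
FROM inventory
GROUP BY warehouse
HAVING COUNT(*) > 1

Result:
  WH-East: 2
  WH-South: 5
  WH-West: 2

Note: HAVING filters groups after aggregation, WHERE filters rows before.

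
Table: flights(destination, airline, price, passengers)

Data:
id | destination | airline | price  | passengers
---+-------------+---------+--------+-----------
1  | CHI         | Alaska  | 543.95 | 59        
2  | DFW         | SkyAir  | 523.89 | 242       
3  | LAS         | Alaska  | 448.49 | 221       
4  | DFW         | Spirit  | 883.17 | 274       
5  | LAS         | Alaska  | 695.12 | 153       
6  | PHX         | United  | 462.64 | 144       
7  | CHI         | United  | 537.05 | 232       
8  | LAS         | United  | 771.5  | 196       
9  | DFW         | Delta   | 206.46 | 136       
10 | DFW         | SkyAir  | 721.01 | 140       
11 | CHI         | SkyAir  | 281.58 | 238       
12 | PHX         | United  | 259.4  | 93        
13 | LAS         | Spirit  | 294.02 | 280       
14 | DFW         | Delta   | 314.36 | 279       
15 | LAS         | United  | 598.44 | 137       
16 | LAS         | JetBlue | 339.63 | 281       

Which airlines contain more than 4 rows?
SELECT airline, COUNT(*) as cnt
FROM flights
GROUP BY airline
HAVING COUNT(*) > 4

Result:
  United: 5

Note: HAVING filters groups after aggregation, WHERE filters rows before.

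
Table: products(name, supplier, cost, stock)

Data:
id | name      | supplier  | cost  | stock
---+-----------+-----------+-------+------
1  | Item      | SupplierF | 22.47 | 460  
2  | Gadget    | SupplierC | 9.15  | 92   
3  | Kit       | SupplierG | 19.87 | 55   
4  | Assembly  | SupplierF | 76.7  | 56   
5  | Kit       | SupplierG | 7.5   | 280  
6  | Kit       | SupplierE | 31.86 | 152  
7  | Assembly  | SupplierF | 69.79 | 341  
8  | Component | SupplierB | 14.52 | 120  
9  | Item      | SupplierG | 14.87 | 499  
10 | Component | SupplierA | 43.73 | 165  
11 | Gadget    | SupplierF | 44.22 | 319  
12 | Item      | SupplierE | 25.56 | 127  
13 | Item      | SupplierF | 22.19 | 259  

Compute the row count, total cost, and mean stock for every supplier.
SELECT supplier,
       COUNT(*) as cnt,
       SUM(cost) as total_cost,
       AVG(stock) as avg_stock
FROM products
GROUP BY supplier

Result:
  SupplierA: 1 records, 43.73 total cost, 165.00 avg stock
  SupplierB: 1 records, 14.52 total cost, 120.00 avg stock
  SupplierC: 1 records, 9.15 total cost, 92.00 avg stock
  SupplierE: 2 records, 57.42 total cost, 139.50 avg stock
  SupplierF: 5 records, 235.37 total cost, 287.00 avg stock
  SupplierG: 3 records, 42.24 total cost, 278.00 avg stock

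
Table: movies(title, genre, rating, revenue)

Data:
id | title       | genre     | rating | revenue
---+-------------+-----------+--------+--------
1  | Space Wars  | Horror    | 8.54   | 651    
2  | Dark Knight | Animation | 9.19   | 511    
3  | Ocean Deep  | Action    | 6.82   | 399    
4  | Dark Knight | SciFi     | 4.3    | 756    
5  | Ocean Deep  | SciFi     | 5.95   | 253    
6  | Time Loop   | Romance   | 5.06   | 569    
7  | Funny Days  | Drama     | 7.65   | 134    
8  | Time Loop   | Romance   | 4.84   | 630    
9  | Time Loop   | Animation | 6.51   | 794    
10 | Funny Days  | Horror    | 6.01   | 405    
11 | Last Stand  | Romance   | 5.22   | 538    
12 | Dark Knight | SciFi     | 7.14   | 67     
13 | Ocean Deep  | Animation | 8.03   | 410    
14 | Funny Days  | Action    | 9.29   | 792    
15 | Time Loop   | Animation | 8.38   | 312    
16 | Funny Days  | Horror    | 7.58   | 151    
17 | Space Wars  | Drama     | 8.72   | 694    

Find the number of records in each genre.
SELECT genre, COUNT(*) as count
FROM movies
GROUP BY genre

Result:
  Action: 2
  Animation: 4
  Drama: 2
  Horror: 3
  Romance: 3
  SciFi: 3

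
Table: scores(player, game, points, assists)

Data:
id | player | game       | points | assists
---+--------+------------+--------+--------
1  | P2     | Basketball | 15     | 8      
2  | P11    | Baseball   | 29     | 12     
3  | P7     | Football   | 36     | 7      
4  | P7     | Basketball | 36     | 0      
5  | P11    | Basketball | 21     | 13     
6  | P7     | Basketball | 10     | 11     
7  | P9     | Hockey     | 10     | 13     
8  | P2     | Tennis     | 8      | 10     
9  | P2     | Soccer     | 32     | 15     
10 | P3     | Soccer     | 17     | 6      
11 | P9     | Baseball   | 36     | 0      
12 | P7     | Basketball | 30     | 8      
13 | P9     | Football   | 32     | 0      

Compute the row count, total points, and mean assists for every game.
SELECT game,
       COUNT(*) as cnt,
       SUM(points) as total_points,
       AVG(assists) as avg_assists
FROM scores
GROUP BY game

Result:
  Baseball: 2 records, 65 total points, 6.00 avg assists
  Basketball: 5 records, 112 total points, 8.00 avg assists
  Football: 2 records, 68 total points, 3.50 avg assists
  Hockey: 1 records, 10 total points, 13.00 avg assists
  Soccer: 2 records, 49 total points, 10.50 avg assists
  Tennis: 1 records, 8 total points, 10.00 avg assists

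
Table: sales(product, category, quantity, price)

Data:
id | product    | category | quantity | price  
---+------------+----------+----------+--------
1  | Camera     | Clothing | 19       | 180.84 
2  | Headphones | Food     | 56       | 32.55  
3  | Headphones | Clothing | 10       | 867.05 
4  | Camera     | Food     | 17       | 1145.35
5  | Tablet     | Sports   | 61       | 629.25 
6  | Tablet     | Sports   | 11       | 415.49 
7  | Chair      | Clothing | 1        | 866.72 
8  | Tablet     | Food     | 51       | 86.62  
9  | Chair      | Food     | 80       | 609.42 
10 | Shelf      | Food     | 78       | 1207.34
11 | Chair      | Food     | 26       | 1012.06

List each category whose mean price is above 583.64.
SELECT category, AVG(price)
FROM sales
GROUP BY category
HAVING AVG(price) > 583.64

Result:
  Clothing: avg=638.20
  Food: avg=682.22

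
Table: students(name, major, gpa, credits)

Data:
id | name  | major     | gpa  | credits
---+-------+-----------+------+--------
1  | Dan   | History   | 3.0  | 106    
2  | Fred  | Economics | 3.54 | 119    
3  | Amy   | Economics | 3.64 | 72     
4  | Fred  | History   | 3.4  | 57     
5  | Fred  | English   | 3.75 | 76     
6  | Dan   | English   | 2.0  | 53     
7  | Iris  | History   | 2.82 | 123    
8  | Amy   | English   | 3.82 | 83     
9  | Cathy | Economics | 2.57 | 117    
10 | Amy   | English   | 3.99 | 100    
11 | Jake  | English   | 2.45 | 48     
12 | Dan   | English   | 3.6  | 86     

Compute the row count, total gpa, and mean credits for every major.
SELECT major,
       COUNT(*) as cnt,
       SUM(gpa) as total_gpa,
       AVG(credits) as avg_credits
FROM students
GROUP BY major

Result:
  Economics: 3 records, 9.75 total gpa, 102.67 avg credits
  English: 6 records, 19.61 total gpa, 74.33 avg credits
  History: 3 records, 9.22 total gpa, 95.33 avg credits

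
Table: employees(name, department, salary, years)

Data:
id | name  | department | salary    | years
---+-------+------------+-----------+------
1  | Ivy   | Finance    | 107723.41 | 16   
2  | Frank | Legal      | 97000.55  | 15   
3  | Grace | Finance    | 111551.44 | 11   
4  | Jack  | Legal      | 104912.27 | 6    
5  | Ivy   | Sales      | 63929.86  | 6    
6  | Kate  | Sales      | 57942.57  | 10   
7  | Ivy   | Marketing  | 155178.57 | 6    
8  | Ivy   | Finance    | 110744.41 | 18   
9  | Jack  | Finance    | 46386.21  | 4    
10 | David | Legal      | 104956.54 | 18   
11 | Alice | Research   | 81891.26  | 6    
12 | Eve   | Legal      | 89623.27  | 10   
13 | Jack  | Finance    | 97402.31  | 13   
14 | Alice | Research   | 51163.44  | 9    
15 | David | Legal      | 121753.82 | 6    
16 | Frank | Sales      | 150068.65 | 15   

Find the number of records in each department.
SELECT department, COUNT(*) as count
FROM employees
GROUP BY department

Result:
  Finance: 5
  Legal: 5
  Marketing: 1
  Research: 2
  Sales: 3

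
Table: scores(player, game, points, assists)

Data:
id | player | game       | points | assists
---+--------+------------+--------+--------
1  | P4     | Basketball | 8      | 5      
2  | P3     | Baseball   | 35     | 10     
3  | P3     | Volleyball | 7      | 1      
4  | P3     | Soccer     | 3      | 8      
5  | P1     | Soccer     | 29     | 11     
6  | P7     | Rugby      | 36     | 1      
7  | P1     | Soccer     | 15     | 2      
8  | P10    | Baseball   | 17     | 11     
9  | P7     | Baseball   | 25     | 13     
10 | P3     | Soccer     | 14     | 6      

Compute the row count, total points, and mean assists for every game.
SELECT game,
       COUNT(*) as cnt,
       SUM(points) as total_points,
       AVG(assists) as avg_assists
FROM scores
GROUP BY game

Result:
  Baseball: 3 records, 77 total points, 11.33 avg assists
  Basketball: 1 records, 8 total points, 5.00 avg assists
  Rugby: 1 records, 36 total points, 1.00 avg assists
  Soccer: 4 records, 61 total points, 6.75 avg assists
  Volleyball: 1 records, 7 total points, 1.00 avg assists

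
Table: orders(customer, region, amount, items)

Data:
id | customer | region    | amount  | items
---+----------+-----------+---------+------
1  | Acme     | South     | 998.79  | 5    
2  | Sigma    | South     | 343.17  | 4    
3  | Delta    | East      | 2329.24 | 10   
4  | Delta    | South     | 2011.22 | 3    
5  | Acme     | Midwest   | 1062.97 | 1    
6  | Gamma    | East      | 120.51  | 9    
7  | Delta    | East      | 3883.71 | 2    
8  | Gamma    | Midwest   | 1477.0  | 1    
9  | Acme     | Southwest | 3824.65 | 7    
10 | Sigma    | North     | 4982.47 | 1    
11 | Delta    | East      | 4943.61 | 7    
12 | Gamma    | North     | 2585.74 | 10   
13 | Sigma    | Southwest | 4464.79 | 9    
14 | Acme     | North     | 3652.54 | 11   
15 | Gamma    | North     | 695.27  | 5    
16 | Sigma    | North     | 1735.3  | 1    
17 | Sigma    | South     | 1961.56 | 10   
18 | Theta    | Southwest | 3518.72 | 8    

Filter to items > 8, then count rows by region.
SELECT region, COUNT(*)
FROM orders
WHERE items > 8
GROUP BY region

Note: WHERE filters rows before grouping.

Result:
  East: 2
  North: 2
  South: 1
  Southwest: 1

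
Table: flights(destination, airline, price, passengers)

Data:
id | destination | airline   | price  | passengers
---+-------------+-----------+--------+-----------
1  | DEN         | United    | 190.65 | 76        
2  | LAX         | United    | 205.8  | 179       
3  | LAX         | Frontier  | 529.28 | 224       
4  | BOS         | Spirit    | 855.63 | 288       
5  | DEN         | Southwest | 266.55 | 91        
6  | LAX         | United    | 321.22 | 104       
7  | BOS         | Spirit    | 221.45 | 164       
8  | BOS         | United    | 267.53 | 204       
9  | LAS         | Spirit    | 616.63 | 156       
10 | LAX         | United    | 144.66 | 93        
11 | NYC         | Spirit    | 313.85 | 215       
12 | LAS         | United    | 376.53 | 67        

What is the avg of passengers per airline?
SELECT airline, AVG(passengers) as result
FROM flights
GROUP BY airline

Result:
  Frontier: 224.00
  Southwest: 91.00
  Spirit: 205.75
  United: 120.50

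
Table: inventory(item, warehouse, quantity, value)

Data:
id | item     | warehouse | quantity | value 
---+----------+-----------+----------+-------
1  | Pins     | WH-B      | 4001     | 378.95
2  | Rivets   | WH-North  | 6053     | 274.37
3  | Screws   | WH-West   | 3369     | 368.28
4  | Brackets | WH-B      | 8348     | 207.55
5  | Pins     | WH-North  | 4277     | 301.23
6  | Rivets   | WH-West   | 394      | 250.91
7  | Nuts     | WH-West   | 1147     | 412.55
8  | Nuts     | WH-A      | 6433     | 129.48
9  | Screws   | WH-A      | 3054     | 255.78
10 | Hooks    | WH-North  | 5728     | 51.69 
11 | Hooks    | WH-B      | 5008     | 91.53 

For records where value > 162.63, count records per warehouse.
SELECT warehouse, COUNT(*)
FROM inventory
WHERE value > 162.63
GROUP BY warehouse

Note: WHERE filters rows before grouping.

Result:
  WH-A: 1
  WH-B: 2
  WH-North: 2
  WH-West: 3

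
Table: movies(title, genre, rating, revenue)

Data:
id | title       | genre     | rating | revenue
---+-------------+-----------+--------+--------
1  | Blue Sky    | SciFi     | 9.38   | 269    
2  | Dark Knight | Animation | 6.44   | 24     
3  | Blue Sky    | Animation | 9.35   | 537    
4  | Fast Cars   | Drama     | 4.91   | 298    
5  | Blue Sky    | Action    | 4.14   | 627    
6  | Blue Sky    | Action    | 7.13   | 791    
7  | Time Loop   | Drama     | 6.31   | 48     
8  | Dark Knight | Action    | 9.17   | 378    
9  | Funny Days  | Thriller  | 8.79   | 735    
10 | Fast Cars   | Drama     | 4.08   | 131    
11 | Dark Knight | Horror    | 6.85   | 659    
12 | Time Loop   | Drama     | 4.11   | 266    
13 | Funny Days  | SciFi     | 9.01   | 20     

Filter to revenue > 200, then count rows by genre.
SELECT genre, COUNT(*)
FROM movies
WHERE revenue > 200
GROUP BY genre

Note: WHERE filters rows before grouping.

Result:
  Action: 3
  Animation: 1
  Drama: 2
  Horror: 1
  SciFi: 1
  Thriller: 1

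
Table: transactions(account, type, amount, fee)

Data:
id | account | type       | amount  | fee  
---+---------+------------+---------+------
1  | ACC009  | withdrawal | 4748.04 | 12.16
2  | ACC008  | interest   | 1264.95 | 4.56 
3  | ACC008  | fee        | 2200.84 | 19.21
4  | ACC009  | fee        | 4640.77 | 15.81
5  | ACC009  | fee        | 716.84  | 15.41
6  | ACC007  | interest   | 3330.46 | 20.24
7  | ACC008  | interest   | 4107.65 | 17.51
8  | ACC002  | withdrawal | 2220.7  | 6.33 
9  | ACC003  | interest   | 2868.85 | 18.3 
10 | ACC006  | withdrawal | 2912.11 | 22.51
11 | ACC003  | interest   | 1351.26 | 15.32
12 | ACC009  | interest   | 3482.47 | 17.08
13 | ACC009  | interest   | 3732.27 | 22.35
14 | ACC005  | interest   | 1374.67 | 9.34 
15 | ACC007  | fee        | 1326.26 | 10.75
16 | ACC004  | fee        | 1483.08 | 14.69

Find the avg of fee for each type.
SELECT type, AVG(fee) as result
FROM transactions
GROUP BY type

Result:
  fee: 15.17
  interest: 15.59
  withdrawal: 13.67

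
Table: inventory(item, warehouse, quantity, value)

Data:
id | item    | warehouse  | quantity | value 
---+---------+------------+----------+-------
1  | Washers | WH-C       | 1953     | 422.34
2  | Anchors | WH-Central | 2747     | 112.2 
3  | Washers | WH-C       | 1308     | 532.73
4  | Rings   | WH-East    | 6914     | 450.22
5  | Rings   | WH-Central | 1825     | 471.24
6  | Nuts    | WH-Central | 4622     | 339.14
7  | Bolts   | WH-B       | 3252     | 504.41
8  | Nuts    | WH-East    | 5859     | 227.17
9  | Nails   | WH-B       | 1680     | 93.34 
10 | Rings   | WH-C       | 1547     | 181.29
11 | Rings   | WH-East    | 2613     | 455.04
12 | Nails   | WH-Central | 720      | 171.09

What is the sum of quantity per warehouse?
SELECT warehouse, SUM(quantity) as result
FROM inventory
GROUP BY warehouse

Result:
  WH-B: 4932
  WH-C: 4808
  WH-Central: 9914
  WH-East: 15386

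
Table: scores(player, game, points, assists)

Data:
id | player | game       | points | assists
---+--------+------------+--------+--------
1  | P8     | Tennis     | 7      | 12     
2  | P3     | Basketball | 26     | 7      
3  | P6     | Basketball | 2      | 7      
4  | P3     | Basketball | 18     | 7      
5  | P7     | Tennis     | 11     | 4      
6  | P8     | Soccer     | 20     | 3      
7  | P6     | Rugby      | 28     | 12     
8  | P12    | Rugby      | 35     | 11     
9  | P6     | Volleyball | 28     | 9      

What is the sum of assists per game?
SELECT game, SUM(assists) as result
FROM scores
GROUP BY game

Result:
  Basketball: 21
  Rugby: 23
  Soccer: 3
  Tennis: 16
  Volleyball: 9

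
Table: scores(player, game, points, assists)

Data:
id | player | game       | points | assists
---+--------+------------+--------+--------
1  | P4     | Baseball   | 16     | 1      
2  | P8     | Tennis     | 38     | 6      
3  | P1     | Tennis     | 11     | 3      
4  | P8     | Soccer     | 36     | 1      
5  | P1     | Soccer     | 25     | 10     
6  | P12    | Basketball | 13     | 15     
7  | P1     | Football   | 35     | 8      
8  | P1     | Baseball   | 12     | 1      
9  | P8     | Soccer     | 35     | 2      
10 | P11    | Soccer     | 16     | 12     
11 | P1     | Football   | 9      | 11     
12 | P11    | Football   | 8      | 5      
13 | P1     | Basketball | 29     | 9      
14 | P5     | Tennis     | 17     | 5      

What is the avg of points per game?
SELECT game, AVG(points) as result
FROM scores
GROUP BY game

Result:
  Baseball: 14.00
  Basketball: 21.00
  Football: 17.33
  Soccer: 28.00
  Tennis: 22.00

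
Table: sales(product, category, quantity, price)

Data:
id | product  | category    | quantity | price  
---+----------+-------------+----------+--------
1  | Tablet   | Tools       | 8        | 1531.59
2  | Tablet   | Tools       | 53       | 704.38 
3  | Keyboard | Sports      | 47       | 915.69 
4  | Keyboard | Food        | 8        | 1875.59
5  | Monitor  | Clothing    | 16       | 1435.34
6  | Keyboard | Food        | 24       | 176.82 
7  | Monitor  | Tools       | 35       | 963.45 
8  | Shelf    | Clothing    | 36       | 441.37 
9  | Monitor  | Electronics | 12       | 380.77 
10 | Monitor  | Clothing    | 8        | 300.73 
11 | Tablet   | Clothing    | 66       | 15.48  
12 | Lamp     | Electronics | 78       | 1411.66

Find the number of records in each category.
SELECT category, COUNT(*) as count
FROM sales
GROUP BY category

Result:
  Clothing: 4
  Electronics: 2
  Food: 2
  Sports: 1
  Tools: 3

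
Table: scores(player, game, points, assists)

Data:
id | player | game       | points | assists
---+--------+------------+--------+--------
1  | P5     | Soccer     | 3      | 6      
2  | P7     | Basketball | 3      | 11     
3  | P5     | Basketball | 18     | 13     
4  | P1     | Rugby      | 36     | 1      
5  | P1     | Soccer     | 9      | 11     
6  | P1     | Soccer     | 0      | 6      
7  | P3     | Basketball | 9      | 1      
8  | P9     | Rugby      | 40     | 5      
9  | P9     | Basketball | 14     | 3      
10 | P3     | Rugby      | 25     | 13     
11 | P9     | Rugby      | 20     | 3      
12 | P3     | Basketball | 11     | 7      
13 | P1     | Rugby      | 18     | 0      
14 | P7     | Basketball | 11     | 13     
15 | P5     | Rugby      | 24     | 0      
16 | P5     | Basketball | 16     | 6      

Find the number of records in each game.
SELECT game, COUNT(*) as count
FROM scores
GROUP BY game

Result:
  Basketball: 7
  Rugby: 6
  Soccer: 3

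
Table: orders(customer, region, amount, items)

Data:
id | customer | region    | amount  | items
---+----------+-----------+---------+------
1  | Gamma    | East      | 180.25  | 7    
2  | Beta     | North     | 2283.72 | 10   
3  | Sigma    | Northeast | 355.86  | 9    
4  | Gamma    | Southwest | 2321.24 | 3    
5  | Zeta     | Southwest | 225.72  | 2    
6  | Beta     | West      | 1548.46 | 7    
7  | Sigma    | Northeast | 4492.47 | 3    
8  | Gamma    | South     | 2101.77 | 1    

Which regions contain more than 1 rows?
SELECT region, COUNT(*) as cnt
FROM orders
GROUP BY region
HAVING COUNT(*) > 1

Result:
  Northeast: 2
  Southwest: 2

Note: HAVING filters groups after aggregation, WHERE filters rows before.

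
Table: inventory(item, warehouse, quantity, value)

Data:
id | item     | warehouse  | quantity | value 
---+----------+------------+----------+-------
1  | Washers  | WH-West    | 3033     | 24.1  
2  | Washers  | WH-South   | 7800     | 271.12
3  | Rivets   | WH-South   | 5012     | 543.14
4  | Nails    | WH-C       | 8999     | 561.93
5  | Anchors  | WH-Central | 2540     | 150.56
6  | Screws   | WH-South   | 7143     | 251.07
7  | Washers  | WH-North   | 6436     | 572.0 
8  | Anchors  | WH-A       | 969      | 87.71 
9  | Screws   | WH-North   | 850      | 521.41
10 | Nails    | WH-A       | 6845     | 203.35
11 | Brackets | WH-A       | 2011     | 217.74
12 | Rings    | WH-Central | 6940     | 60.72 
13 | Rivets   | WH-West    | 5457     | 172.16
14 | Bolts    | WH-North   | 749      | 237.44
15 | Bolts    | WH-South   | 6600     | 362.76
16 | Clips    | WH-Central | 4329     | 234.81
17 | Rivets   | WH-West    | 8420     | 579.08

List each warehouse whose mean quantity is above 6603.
SELECT warehouse, AVG(quantity)
FROM inventory
GROUP BY warehouse
HAVING AVG(quantity) > 6603

Result:
  WH-C: avg=8999.00
  WH-South: avg=6638.75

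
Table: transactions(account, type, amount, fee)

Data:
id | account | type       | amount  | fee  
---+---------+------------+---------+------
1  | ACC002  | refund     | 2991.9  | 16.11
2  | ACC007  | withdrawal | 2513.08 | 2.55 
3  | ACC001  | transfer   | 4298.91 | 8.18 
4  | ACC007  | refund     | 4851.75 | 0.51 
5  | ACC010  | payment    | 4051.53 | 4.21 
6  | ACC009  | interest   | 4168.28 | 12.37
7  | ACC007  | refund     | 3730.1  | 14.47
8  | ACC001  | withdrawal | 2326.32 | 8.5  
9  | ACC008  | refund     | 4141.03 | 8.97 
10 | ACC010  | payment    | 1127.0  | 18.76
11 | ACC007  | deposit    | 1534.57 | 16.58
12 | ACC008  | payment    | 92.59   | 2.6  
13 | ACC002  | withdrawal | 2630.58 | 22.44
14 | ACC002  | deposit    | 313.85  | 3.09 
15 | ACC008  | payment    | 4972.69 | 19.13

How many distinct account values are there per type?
SELECT type, COUNT(DISTINCT account)
FROM transactions
GROUP BY type

Result:
  deposit: 2 distinct
  interest: 1 distinct
  payment: 2 distinct
  refund: 3 distinct
  transfer: 1 distinct
  withdrawal: 3 distinct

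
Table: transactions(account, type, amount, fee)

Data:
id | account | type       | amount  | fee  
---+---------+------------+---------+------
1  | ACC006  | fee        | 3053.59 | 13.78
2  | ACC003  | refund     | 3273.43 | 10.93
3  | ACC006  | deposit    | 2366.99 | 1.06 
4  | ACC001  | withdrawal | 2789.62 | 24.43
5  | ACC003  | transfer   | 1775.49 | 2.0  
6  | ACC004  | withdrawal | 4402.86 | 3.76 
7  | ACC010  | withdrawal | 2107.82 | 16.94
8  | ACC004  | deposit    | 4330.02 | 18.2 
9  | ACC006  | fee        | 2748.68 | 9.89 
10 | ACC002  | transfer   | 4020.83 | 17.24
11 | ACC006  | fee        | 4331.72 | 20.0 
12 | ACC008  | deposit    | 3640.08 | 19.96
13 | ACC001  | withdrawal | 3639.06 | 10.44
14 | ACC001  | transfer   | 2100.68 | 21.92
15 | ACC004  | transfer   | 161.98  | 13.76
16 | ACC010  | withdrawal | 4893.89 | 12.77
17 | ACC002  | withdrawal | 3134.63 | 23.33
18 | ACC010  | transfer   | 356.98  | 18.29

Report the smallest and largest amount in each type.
SELECT type, MIN(amount), MAX(amount)
FROM transactions
GROUP BY type

Result:
  deposit: min=2366.99, max=4330.02
  fee: min=2748.68, max=4331.72
  refund: min=3273.43, max=3273.43
  transfer: min=161.98, max=4020.83
  withdrawal: min=2107.82, max=4893.89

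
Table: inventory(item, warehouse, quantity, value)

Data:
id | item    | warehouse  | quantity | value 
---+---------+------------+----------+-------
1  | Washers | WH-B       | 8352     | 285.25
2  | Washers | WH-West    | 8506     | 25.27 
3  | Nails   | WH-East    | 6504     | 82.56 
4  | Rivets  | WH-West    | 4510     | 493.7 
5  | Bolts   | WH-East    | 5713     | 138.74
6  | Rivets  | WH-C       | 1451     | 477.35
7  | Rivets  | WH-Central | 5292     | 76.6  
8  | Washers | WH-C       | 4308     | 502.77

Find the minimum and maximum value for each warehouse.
SELECT warehouse, MIN(value), MAX(value)
FROM inventory
GROUP BY warehouse

Result:
  WH-B: min=285.25, max=285.25
  WH-C: min=477.35, max=502.77
  WH-Central: min=76.60, max=76.60
  WH-East: min=82.56, max=138.74
  WH-West: min=25.27, max=493.70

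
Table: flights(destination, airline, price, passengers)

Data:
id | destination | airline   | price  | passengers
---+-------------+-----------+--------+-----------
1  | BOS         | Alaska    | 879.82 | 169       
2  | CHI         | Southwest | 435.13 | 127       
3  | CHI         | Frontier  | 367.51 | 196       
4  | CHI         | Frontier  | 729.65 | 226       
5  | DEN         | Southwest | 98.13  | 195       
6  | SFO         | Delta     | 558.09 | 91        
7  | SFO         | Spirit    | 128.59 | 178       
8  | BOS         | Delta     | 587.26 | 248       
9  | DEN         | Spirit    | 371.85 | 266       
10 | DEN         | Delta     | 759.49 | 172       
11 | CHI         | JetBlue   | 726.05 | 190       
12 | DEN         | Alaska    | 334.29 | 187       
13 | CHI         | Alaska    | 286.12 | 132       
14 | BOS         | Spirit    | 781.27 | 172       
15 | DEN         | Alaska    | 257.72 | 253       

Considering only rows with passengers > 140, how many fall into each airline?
SELECT airline, COUNT(*)
FROM flights
WHERE passengers > 140
GROUP BY airline

Note: WHERE filters rows before grouping.

Result:
  Alaska: 3
  Delta: 2
  Frontier: 2
  JetBlue: 1
  Southwest: 1
  Spirit: 3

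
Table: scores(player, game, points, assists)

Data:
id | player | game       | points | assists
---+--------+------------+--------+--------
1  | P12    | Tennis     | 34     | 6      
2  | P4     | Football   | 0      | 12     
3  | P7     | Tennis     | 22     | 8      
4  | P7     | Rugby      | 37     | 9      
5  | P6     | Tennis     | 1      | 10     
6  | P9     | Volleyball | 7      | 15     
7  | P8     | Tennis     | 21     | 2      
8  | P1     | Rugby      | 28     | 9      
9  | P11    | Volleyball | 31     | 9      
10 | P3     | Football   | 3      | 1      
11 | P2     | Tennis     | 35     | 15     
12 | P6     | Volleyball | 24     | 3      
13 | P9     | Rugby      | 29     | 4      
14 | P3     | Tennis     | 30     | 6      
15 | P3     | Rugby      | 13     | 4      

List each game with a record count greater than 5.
SELECT game, COUNT(*) as cnt
FROM scores
GROUP BY game
HAVING COUNT(*) > 5

Result:
  Tennis: 6

Note: HAVING filters groups after aggregation, WHERE filters rows before.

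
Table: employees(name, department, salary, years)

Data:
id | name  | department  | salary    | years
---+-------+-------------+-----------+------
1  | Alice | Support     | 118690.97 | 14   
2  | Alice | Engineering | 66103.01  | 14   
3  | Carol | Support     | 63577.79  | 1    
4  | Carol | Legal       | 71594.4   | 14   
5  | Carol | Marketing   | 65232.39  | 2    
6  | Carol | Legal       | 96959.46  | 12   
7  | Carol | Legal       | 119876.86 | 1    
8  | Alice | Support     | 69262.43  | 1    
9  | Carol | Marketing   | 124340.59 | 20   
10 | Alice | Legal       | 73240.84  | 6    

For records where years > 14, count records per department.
SELECT department, COUNT(*)
FROM employees
WHERE years > 14
GROUP BY department

Note: WHERE filters rows before grouping.

Result:
  Marketing: 1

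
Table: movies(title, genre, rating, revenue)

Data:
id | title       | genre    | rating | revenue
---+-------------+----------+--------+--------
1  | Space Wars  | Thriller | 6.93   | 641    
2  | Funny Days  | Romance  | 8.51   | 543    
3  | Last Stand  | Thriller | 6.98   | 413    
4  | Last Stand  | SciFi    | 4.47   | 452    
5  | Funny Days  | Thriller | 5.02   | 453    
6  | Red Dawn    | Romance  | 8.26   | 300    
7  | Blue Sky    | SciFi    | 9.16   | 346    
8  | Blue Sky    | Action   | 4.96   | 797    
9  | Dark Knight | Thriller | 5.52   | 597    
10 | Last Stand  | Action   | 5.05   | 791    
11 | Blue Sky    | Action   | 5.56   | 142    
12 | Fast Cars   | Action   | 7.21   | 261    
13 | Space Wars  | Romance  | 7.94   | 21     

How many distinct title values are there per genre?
SELECT genre, COUNT(DISTINCT title)
FROM movies
GROUP BY genre

Result:
  Action: 3 distinct
  Romance: 3 distinct
  SciFi: 2 distinct
  Thriller: 4 distinct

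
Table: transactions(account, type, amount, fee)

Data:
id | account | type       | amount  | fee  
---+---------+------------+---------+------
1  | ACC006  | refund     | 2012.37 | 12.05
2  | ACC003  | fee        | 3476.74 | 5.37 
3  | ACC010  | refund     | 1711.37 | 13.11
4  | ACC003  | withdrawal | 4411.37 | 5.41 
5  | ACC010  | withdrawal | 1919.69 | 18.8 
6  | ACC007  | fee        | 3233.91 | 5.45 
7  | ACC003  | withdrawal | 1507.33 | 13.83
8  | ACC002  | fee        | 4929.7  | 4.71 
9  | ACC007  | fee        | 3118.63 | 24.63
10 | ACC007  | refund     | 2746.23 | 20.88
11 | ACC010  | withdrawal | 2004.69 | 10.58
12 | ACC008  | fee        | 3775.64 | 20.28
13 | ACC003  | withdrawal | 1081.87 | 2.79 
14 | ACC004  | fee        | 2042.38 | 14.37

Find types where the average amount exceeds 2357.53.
SELECT type, AVG(amount)
FROM transactions
GROUP BY type
HAVING AVG(amount) > 2357.53

Result:
  fee: avg=3429.50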